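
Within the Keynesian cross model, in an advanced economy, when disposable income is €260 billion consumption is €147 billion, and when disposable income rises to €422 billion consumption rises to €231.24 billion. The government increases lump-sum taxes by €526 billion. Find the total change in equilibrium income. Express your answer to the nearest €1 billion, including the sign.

−€570 billion

MPC = ΔC/ΔYd = (231.24 − 147)/(422 − 260) = 84.24/162 = 0.52.
A lump-sum tax change of +€526 billion shifts disposable income by −€526 billion; first-round consumption changes by −c × ΔT = −0.52 × (+€526 billion) = −€273.52 billion.
Expenditure multiplier = 1/(1 − MPC) = 1/(1 − 0.52) = 1/0.48 ≈ 2.083.
The tax multiplier is −c × k ≈ −1.083, so ΔY = k × (−c·ΔT) = (−€273.52 billion) / 0.48 ≈ −€570 billion.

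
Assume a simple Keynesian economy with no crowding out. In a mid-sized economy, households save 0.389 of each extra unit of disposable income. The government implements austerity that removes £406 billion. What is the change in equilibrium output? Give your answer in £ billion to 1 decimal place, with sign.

−£1,043.7 billion

MPC = 1 − MPS = 1 − 0.389 = 0.611.
Expenditure multiplier = 1/(1 − MPC) = 1/(1 − 0.611) = 1/0.389 ≈ 2.571.
ΔY = k × ΔG = (−£406 billion) / 0.389 ≈ −£1,043.7 billion.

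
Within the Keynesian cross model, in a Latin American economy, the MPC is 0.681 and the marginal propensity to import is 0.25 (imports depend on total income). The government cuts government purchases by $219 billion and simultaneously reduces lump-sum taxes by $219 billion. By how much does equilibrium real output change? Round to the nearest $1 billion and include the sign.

Expenditure multiplier = 1/(1 − c + m) = 1/(1 − 0.681 + 0.25) = 1/0.569 ≈ 1.757.
ΔG contributes k·ΔG = (−$219 billion) / 0.569 ≈ −$384.9 billion.
ΔT of −$219 billion changes first-round spending by −c·ΔT = +$149.139 billion, contributing k·(−c·ΔT) = (+$149.139 billion) / 0.569 ≈ +$262.1 billion.
Net ΔY = k(ΔG − c·ΔT) = (−$69.861 billion) / 0.569 ≈ −$123 billion.

−$123 billion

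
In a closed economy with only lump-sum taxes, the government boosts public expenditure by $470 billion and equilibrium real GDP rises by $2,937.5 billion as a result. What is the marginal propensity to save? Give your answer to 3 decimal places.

Implied spending multiplier k = ΔY/ΔG = 2,937.5/470 = 6.25.
Since k = 1/(1 − MPC), MPC = 1 − 1/k = 1 − ΔG/ΔY = 1 − 470/2,937.5 = 0.840.
MPS = 1 − MPC = 0.160.

0.160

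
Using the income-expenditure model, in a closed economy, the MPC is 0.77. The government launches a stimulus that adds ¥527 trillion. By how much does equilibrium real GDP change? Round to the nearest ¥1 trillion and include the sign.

+¥2,291 trillion

Government-spending multiplier = 1/(1 − MPC) = 1/(1 − 0.77) = 1/0.23 ≈ 4.348.
ΔY = k × ΔG = (+¥527 trillion) / 0.23 ≈ +¥2,291 trillion.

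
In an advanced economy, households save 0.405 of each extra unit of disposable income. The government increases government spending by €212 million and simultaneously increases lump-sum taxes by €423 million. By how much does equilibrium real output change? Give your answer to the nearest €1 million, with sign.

−€98 million

MPC = 1 − MPS = 1 − 0.405 = 0.595.
Expenditure multiplier = 1/(1 − MPC) = 1/(1 − 0.595) = 1/0.405 ≈ 2.469.
ΔG contributes k·ΔG = (+€212 million) / 0.405 ≈ +€523.5 million.
ΔT of +€423 million changes first-round spending by −c·ΔT = −€251.685 million, contributing k·(−c·ΔT) = (−€251.685 million) / 0.405 ≈ −€621.4 million.
Net ΔY = k(ΔG − c·ΔT) = (−€39.685 million) / 0.405 ≈ −€98 million.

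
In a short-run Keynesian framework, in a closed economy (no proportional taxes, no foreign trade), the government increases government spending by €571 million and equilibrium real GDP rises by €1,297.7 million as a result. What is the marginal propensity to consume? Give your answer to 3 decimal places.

Implied spending multiplier k = ΔY/ΔG = 1,297.7/571 ≈ 2.2727.
Since k = 1/(1 − MPC), MPC = 1 − 1/k = 1 − ΔG/ΔY = 1 − 571/1,297.7 ≈ 0.560.

0.560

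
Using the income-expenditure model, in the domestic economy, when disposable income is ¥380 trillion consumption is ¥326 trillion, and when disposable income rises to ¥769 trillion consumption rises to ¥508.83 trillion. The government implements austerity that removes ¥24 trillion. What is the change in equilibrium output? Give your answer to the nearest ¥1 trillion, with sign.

MPC = ΔC/ΔYd = (508.83 − 326)/(769 − 380) = 182.83/389 = 0.47.
Spending multiplier = 1/(1 − MPC) = 1/(1 − 0.47) = 1/0.53 ≈ 1.887.
ΔY = k × ΔG = (−¥24 trillion) / 0.53 ≈ −¥45 trillion.

−¥45 trillion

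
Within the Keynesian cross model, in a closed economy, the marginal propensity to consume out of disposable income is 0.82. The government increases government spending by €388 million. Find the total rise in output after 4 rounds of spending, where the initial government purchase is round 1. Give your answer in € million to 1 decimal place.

€1,181.0 million

Round 1 adds ΔG = €388 million; each later round is MPC = 0.82 times the previous.
After 4 rounds: 388 + 318.16 + 260.8912 + 213.930784 = ΔG·(1 − c^4)/(1 − c) = 388 × (1 − 0.45212176)/0.18 ≈ €1,181 million.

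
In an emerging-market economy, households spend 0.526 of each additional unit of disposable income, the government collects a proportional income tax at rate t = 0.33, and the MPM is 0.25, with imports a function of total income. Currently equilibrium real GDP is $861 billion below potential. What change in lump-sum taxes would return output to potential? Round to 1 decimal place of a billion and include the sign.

Spending multiplier = 1/(1 − c(1−t) + m) = 1/(1 − 0.526×0.67 + 0.25) = 1/0.89758 ≈ 1.114.
Tax multiplier = −c·k = −0.526/0.89758 ≈ −0.586. Need ΔY = +$861 billion, so ΔT = ΔY/(−c·k) = −(+$861 billion) × 0.89758 / 0.526 ≈ −$1,469.2 billion.
The government should cut lump-sum taxes by $1,469.2 billion.

−$1,469.2 billion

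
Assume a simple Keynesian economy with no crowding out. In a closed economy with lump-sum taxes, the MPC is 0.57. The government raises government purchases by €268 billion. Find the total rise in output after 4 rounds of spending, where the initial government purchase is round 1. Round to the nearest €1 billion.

Round 1 adds ΔG = €268 billion; each later round is MPC = 0.57 times the previous.
After 4 rounds: 268 + 152.76 + 87.0732 + 49.631724 = ΔG·(1 − c^4)/(1 − c) = 268 × (1 − 0.10556001)/0.43 ≈ €557 billion.

€557 billion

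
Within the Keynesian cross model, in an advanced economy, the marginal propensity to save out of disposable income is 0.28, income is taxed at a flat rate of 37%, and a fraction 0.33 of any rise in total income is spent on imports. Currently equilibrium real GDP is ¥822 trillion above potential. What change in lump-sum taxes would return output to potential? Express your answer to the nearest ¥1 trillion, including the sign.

MPC = 1 − MPS = 1 − 0.28 = 0.72.
Spending multiplier = 1/(1 − c(1−t) + m) = 1/(1 − 0.72×0.63 + 0.33) = 1/0.8764 ≈ 1.141.
Tax multiplier = −c·k = −0.72/0.8764 ≈ −0.822. Need ΔY = −¥822 trillion, so ΔT = ΔY/(−c·k) = −(−¥822 trillion) × 0.8764 / 0.72 ≈ +¥1,001 trillion.
The government should raise lump-sum taxes by ¥1,001 trillion.

+¥1,001 trillion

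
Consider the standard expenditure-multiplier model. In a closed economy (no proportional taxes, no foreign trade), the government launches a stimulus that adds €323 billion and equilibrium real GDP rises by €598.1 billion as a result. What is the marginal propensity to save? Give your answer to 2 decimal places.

0.54

Implied spending multiplier k = ΔY/ΔG = 598.1/323 ≈ 1.8517.
Since k = 1/(1 − MPC), MPC = 1 − 1/k = 1 − ΔG/ΔY = 1 − 323/598.1 ≈ 0.46.
MPS = 1 − MPC = 0.54.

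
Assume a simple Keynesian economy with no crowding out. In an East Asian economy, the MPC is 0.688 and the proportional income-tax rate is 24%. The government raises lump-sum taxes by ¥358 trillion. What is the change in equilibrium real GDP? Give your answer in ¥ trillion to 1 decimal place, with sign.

A lump-sum tax change of +¥358 trillion shifts disposable income by −¥358 trillion; first-round consumption changes by −c × ΔT = −0.688 × (+¥358 trillion) = −¥246.304 trillion.
Expenditure multiplier = 1/(1 − c(1−t)) = 1/(1 − 0.688×0.76) = 1/0.47712 ≈ 2.096.
The tax multiplier is −c × k ≈ −1.442, so ΔY = k × (−c·ΔT) = (−¥246.304 trillion) / 0.47712 ≈ −¥516.2 trillion.

−¥516.2 trillion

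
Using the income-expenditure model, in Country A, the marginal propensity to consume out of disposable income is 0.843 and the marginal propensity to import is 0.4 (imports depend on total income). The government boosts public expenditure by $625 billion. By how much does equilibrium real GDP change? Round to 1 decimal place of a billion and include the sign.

Government-spending multiplier = 1/(1 − c + m) = 1/(1 − 0.843 + 0.4) = 1/0.557 ≈ 1.795.
ΔY = k × ΔG = (+$625 billion) / 0.557 ≈ +$1,122.1 billion.

+$1,122.1 billion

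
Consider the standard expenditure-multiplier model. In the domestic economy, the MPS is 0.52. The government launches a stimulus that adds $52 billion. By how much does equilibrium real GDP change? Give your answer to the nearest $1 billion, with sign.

MPC = 1 − MPS = 1 − 0.52 = 0.48.
Expenditure multiplier = 1/(1 − MPC) = 1/(1 − 0.48) = 1/0.52 ≈ 1.923.
ΔY = k × ΔG = (+$52 billion) / 0.52 = +$100 billion.

+$100 billion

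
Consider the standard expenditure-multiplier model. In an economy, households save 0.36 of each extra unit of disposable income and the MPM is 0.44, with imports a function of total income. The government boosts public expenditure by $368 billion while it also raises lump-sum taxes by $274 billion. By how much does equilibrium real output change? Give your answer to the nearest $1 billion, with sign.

+$241 billion

MPC = 1 − MPS = 1 − 0.36 = 0.64.
Expenditure multiplier = 1/(1 − c + m) = 1/(1 − 0.64 + 0.44) = 1/0.8 = 1.25.
ΔG contributes k·ΔG = (+$368 billion) / 0.8 = +$460 billion.
ΔT of +$274 billion changes first-round spending by −c·ΔT = −$175.36 billion, contributing k·(−c·ΔT) = (−$175.36 billion) / 0.8 = −$219.2 billion.
Net ΔY = k(ΔG − c·ΔT) = (+$192.64 billion) / 0.8 ≈ +$241 billion.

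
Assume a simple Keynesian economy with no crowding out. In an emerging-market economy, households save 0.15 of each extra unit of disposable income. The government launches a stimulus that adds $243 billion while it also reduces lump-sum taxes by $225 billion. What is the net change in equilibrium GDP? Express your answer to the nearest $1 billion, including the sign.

+$2,895 billion

MPC = 1 − MPS = 1 − 0.15 = 0.85.
Expenditure multiplier = 1/(1 − MPC) = 1/(1 − 0.85) = 1/0.15 ≈ 6.667.
ΔG contributes k·ΔG = (+$243 billion) / 0.15 = +$1,620 billion.
ΔT of −$225 billion changes first-round spending by −c·ΔT = +$191.25 billion, contributing k·(−c·ΔT) = (+$191.25 billion) / 0.15 = +$1,275 billion.
Net ΔY = k(ΔG − c·ΔT) = (+$434.25 billion) / 0.15 = +$2,895 billion.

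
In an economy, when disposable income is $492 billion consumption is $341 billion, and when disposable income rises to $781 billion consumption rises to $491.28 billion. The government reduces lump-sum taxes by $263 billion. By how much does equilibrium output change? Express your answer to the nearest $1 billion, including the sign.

MPC = ΔC/ΔYd = (491.28 − 341)/(781 − 492) = 150.28/289 = 0.52.
A lump-sum tax change of −$263 billion shifts disposable income by +$263 billion; first-round consumption changes by −c × ΔT = −0.52 × (−$263 billion) = +$136.76 billion.
Expenditure multiplier = 1/(1 − MPC) = 1/(1 − 0.52) = 1/0.48 ≈ 2.083.
The tax multiplier is −c × k ≈ −1.083, so ΔY = k × (−c·ΔT) = (+$136.76 billion) / 0.48 ≈ +$285 billion.

+$285 billion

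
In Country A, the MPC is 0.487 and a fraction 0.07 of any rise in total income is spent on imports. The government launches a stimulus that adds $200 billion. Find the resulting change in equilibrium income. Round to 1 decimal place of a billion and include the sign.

Government-spending multiplier = 1/(1 − c + m) = 1/(1 − 0.487 + 0.07) = 1/0.583 ≈ 1.715.
ΔY = k × ΔG = (+$200 billion) / 0.583 ≈ +$343.1 billion.

+$343.1 billion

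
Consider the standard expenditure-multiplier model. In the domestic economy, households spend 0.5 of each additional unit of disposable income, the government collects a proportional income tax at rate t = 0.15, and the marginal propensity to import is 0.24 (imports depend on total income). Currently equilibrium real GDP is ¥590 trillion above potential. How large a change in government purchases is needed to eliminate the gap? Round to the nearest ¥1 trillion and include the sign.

Spending multiplier = 1/(1 − c(1−t) + m) = 1/(1 − 0.5×0.85 + 0.24) = 1/0.815 ≈ 1.227.
Need ΔY = −¥590 trillion, so ΔG = ΔY/k = (−¥590 trillion) × 0.815 ≈ −¥481 trillion.
The government should cut government purchases by ¥481 trillion.

−¥481 trillion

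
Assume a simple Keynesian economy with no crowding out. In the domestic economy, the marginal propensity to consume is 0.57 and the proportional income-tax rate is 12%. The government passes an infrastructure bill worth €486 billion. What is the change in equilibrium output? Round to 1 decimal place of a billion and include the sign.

Government-spending multiplier = 1/(1 − c(1−t)) = 1/(1 − 0.57×0.88) = 1/0.4984 ≈ 2.006.
ΔY = k × ΔG = (+€486 billion) / 0.4984 ≈ +€975.1 billion.

+€975.1 billion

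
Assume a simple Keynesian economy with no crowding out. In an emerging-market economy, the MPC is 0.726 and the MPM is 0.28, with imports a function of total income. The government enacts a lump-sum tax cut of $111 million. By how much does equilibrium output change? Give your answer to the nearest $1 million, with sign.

A lump-sum tax change of −$111 million shifts disposable income by +$111 million; first-round consumption changes by −c × ΔT = −0.726 × (−$111 million) = +$80.586 million.
Expenditure multiplier = 1/(1 − c + m) = 1/(1 − 0.726 + 0.28) = 1/0.554 ≈ 1.805.
The tax multiplier is −c × k ≈ −1.31, so ΔY = k × (−c·ΔT) = (+$80.586 million) / 0.554 ≈ +$145 million.

+$145 million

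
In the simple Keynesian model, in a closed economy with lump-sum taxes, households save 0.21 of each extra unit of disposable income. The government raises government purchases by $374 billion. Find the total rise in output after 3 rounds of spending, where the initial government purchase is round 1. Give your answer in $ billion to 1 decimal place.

MPC = 1 − MPS = 1 − 0.21 = 0.79.
Round 1 adds ΔG = $374 billion; each later round is MPC = 0.79 times the previous.
After 3 rounds: 374 + 295.46 + 233.4134 = ΔG·(1 − c^3)/(1 − c) = 374 × (1 − 0.493039)/0.21 ≈ $902.9 billion.

$902.9 billion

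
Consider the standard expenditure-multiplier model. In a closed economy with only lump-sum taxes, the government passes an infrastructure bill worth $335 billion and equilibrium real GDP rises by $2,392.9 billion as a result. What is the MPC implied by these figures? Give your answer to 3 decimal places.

Implied spending multiplier k = ΔY/ΔG = 2,392.9/335 ≈ 7.143.
Since k = 1/(1 − MPC), MPC = 1 − 1/k = 1 − ΔG/ΔY = 1 − 335/2,392.9 ≈ 0.860.

0.860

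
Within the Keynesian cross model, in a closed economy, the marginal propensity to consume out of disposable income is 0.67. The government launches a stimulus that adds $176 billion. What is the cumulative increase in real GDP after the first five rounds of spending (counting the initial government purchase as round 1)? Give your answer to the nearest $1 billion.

$461 billion

Round 1 adds ΔG = $176 billion; each later round is MPC = 0.67 times the previous.
After 5 rounds: 176 + 117.92 + 79.0064 + 52.934288 + 35.46597296 = ΔG·(1 − c^5)/(1 − c) = 176 × (1 − 0.1350125107)/0.33 ≈ $461 billion.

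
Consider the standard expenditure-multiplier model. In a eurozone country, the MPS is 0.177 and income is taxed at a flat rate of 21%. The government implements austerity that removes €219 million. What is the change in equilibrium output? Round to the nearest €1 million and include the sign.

−€626 million

MPC = 1 − MPS = 1 − 0.177 = 0.823.
Government-spending multiplier = 1/(1 − c(1−t)) = 1/(1 − 0.823×0.79) = 1/0.34983 ≈ 2.859.
ΔY = k × ΔG = (−€219 million) / 0.34983 ≈ −€626 million.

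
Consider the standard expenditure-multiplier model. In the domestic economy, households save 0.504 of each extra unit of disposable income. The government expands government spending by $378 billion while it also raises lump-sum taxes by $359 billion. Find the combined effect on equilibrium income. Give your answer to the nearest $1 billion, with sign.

MPC = 1 − MPS = 1 − 0.504 = 0.496.
Expenditure multiplier = 1/(1 − MPC) = 1/(1 − 0.496) = 1/0.504 ≈ 1.984.
ΔG contributes k·ΔG = (+$378 billion) / 0.504 = +$750 billion.
ΔT of +$359 billion changes first-round spending by −c·ΔT = −$178.064 billion, contributing k·(−c·ΔT) = (−$178.064 billion) / 0.504 ≈ −$353.3 billion.
Net ΔY = k(ΔG − c·ΔT) = (+$199.936 billion) / 0.504 ≈ +$397 billion.

+$397 billion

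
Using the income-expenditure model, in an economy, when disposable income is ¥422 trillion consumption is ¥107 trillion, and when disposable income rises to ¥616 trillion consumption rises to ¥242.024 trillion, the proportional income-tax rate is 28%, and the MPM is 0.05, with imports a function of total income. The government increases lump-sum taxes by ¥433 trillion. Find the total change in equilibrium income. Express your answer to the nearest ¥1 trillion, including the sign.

−¥549 trillion

MPC = ΔC/ΔYd = (242.024 − 107)/(616 − 422) = 135.024/194 = 0.696.
A lump-sum tax change of +¥433 trillion shifts disposable income by −¥433 trillion; first-round consumption changes by −c × ΔT = −0.696 × (+¥433 trillion) = −¥301.368 trillion.
Expenditure multiplier = 1/(1 − c(1−t) + m) = 1/(1 − 0.696×0.72 + 0.05) = 1/0.54888 ≈ 1.822.
The tax multiplier is −c × k ≈ −1.268, so ΔY = k × (−c·ΔT) = (−¥301.368 trillion) / 0.54888 ≈ −¥549 trillion.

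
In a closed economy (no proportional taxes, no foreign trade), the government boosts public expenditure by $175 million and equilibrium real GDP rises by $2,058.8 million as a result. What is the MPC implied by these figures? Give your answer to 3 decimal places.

0.915

Implied spending multiplier k = ΔY/ΔG = 2,058.8/175 ≈ 11.7646.
Since k = 1/(1 − MPC), MPC = 1 − 1/k = 1 − ΔG/ΔY = 1 − 175/2,058.8 ≈ 0.915.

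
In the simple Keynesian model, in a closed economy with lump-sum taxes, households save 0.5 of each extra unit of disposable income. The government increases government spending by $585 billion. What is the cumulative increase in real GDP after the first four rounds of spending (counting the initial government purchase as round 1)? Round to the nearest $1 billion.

MPC = 1 − MPS = 1 − 0.5 = 0.5.
Round 1 adds ΔG = $585 billion; each later round is MPC = 0.5 times the previous.
After 4 rounds: 585 + 292.5 + 146.25 + 73.125 = ΔG·(1 − c^4)/(1 − c) = 585 × (1 − 0.0625)/0.5 ≈ $1,097 billion.

$1,097 billion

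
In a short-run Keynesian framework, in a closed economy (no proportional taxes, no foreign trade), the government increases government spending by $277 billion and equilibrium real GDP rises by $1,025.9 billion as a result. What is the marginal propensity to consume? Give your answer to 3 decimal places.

0.730

Implied spending multiplier k = ΔY/ΔG = 1,025.9/277 ≈ 3.7036.
Since k = 1/(1 − MPC), MPC = 1 − 1/k = 1 − ΔG/ΔY = 1 − 277/1,025.9 ≈ 0.730.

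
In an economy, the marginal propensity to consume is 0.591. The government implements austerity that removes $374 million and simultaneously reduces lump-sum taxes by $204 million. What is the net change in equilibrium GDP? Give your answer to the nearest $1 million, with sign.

−$620 million

Expenditure multiplier = 1/(1 − MPC) = 1/(1 − 0.591) = 1/0.409 ≈ 2.445.
ΔG contributes k·ΔG = (−$374 million) / 0.409 ≈ −$914.4 million.
ΔT of −$204 million changes first-round spending by −c·ΔT = +$120.564 million, contributing k·(−c·ΔT) = (+$120.564 million) / 0.409 ≈ +$294.8 million.
Net ΔY = k(ΔG − c·ΔT) = (−$253.436 million) / 0.409 ≈ −$620 million.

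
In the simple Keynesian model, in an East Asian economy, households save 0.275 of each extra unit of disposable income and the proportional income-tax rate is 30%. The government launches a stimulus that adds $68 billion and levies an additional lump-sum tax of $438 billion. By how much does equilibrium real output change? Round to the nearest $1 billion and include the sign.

−$507 billion

MPC = 1 − MPS = 1 − 0.275 = 0.725.
Expenditure multiplier = 1/(1 − c(1−t)) = 1/(1 − 0.725×0.7) = 1/0.4925 ≈ 2.03.
ΔG contributes k·ΔG = (+$68 billion) / 0.4925 ≈ +$138.1 billion.
ΔT of +$438 billion changes first-round spending by −c·ΔT = −$317.55 billion, contributing k·(−c·ΔT) = (−$317.55 billion) / 0.4925 ≈ −$644.8 billion.
Net ΔY = k(ΔG − c·ΔT) = (−$249.55 billion) / 0.4925 ≈ −$507 billion.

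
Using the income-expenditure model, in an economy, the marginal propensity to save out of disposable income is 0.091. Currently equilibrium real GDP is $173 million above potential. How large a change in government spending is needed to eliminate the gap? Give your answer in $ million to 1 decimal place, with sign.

−$15.7 million

MPC = 1 − MPS = 1 − 0.091 = 0.909.
Spending multiplier = 1/(1 − MPC) = 1/(1 − 0.909) = 1/0.091 ≈ 10.989.
Need ΔY = −$173 million, so ΔG = ΔY/k = (−$173 million) × 0.091 ≈ −$15.7 million.
The government should cut government spending by $15.7 million.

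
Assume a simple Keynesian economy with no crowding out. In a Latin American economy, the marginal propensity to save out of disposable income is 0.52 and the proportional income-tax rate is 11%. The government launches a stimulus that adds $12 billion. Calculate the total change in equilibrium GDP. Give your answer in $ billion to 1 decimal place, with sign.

MPC = 1 − MPS = 1 − 0.52 = 0.48.
Expenditure multiplier = 1/(1 − c(1−t)) = 1/(1 − 0.48×0.89) = 1/0.5728 ≈ 1.746.
ΔY = k × ΔG = (+$12 billion) / 0.5728 ≈ +$20.9 billion.

+$20.9 billion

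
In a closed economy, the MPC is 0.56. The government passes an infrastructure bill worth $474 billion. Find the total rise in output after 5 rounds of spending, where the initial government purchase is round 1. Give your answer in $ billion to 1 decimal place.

$1,017.9 billion

Round 1 adds ΔG = $474 billion; each later round is MPC = 0.56 times the previous.
After 5 rounds: 474 + 265.44 + 148.6464 + 83.241984 + 46.61551104 = ΔG·(1 − c^5)/(1 − c) = 474 × (1 − 0.0550731776)/0.44 ≈ $1,017.9 billion.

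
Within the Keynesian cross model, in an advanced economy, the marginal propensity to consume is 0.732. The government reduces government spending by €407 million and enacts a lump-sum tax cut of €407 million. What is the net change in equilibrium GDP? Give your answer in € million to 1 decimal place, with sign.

−€407.0 million

Expenditure multiplier = 1/(1 − MPC) = 1/(1 − 0.732) = 1/0.268 ≈ 3.731.
ΔG contributes k·ΔG = (−€407 million) / 0.268 ≈ −€1,518.7 million.
ΔT of −€407 million changes first-round spending by −c·ΔT = +€297.924 million, contributing k·(−c·ΔT) = (+€297.924 million) / 0.268 ≈ +€1,111.7 million.
With ΔG = ΔT and no other leakages, the balanced-budget multiplier is 1, so ΔY = ΔG = −€407 million.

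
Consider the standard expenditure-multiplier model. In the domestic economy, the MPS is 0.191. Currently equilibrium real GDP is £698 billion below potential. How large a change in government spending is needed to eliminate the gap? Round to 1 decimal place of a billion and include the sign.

MPC = 1 − MPS = 1 − 0.191 = 0.809.
Spending multiplier = 1/(1 − MPC) = 1/(1 − 0.809) = 1/0.191 ≈ 5.236.
Need ΔY = +£698 billion, so ΔG = ΔY/k = (+£698 billion) × 0.191 ≈ +£133.3 billion.
The government should increase government spending by £133.3 billion.

+£133.3 billion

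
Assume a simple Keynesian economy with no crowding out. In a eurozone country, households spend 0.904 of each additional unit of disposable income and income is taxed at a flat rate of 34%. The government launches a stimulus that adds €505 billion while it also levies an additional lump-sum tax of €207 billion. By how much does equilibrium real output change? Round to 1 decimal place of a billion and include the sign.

Expenditure multiplier = 1/(1 − c(1−t)) = 1/(1 − 0.904×0.66) = 1/0.40336 ≈ 2.479.
ΔG contributes k·ΔG = (+€505 billion) / 0.40336 ≈ +€1,252 billion.
ΔT of +€207 billion changes first-round spending by −c·ΔT = −€187.128 billion, contributing k·(−c·ΔT) = (−€187.128 billion) / 0.40336 ≈ −€463.9 billion.
Net ΔY = k(ΔG − c·ΔT) = (+€317.872 billion) / 0.40336 ≈ +€788.1 billion.

+€788.1 billion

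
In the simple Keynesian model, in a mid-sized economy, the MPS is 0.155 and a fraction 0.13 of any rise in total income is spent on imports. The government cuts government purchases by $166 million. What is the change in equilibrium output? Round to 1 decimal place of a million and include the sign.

−$582.5 million

MPC = 1 − MPS = 1 − 0.155 = 0.845.
Expenditure multiplier = 1/(1 − c + m) = 1/(1 − 0.845 + 0.13) = 1/0.285 ≈ 3.509.
ΔY = k × ΔG = (−$166 million) / 0.285 ≈ −$582.5 million.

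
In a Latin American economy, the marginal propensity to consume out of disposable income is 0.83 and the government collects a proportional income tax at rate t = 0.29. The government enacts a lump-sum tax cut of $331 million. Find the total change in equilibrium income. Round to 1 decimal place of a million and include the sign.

+$668.9 million

A lump-sum tax change of −$331 million shifts disposable income by +$331 million; first-round consumption changes by −c × ΔT = −0.83 × (−$331 million) = +$274.73 million.
Expenditure multiplier = 1/(1 − c(1−t)) = 1/(1 − 0.83×0.71) = 1/0.4107 ≈ 2.435.
The tax multiplier is −c × k ≈ −2.021, so ΔY = k × (−c·ΔT) = (+$274.73 million) / 0.4107 ≈ +$668.9 million.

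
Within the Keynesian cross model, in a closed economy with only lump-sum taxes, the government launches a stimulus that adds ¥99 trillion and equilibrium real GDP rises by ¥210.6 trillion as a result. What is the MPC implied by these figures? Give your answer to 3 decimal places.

Implied spending multiplier k = ΔY/ΔG = 210.6/99 ≈ 2.1273.
Since k = 1/(1 − MPC), MPC = 1 − 1/k = 1 − ΔG/ΔY = 1 − 99/210.6 ≈ 0.530.

0.530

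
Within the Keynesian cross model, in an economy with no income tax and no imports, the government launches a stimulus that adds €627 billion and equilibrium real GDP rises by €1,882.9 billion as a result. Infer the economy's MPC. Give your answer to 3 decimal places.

0.667

Implied spending multiplier k = ΔY/ΔG = 1,882.9/627 ≈ 3.003.
Since k = 1/(1 − MPC), MPC = 1 − 1/k = 1 − ΔG/ΔY = 1 − 627/1,882.9 ≈ 0.667.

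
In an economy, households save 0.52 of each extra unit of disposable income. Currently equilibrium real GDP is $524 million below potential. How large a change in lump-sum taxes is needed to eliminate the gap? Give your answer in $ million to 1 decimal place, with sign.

MPC = 1 − MPS = 1 − 0.52 = 0.48.
Spending multiplier = 1/(1 − MPC) = 1/(1 − 0.48) = 1/0.52 ≈ 1.923.
Tax multiplier = −c·k = −0.48/0.52 ≈ −0.923. Need ΔY = +$524 million, so ΔT = ΔY/(−c·k) = −(+$524 million) × 0.52 / 0.48 ≈ −$567.7 million.
The government should cut lump-sum taxes by $567.7 million.

−$567.7 million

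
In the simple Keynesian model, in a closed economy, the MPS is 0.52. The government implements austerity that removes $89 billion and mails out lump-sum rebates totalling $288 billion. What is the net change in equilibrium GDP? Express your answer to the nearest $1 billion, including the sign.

MPC = 1 − MPS = 1 − 0.52 = 0.48.
Expenditure multiplier = 1/(1 − MPC) = 1/(1 − 0.48) = 1/0.52 ≈ 1.923.
ΔG contributes k·ΔG = (−$89 billion) / 0.52 ≈ −$171.2 billion.
ΔT of −$288 billion changes first-round spending by −c·ΔT = +$138.24 billion, contributing k·(−c·ΔT) = (+$138.24 billion) / 0.52 ≈ +$265.8 billion.
Net ΔY = k(ΔG − c·ΔT) = (+$49.24 billion) / 0.52 ≈ +$95 billion.

+$95 billion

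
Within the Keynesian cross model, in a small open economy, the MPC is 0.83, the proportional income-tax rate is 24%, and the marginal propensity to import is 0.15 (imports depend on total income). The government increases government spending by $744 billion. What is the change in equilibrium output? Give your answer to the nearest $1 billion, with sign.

+$1,433 billion

Government-spending multiplier = 1/(1 − c(1−t) + m) = 1/(1 − 0.83×0.76 + 0.15) = 1/0.5192 ≈ 1.926.
ΔY = k × ΔG = (+$744 billion) / 0.5192 ≈ +$1,433 billion.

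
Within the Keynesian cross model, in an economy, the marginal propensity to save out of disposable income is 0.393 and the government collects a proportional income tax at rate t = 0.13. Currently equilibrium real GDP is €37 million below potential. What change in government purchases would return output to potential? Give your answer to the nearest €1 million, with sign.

MPC = 1 − MPS = 1 − 0.393 = 0.607.
Spending multiplier = 1/(1 − c(1−t)) = 1/(1 − 0.607×0.87) = 1/0.47191 ≈ 2.119.
Need ΔY = +€37 million, so ΔG = ΔY/k = (+€37 million) × 0.47191 ≈ +€17 million.
The government should increase government purchases by €17 million.

+€17 million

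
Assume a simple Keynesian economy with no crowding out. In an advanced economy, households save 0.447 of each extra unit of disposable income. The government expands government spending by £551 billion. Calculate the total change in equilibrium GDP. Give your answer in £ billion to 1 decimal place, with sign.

MPC = 1 − MPS = 1 − 0.447 = 0.553.
Government-spending multiplier = 1/(1 − MPC) = 1/(1 − 0.553) = 1/0.447 ≈ 2.237.
ΔY = k × ΔG = (+£551 billion) / 0.447 ≈ +£1,232.7 billion.

+£1,232.7 billion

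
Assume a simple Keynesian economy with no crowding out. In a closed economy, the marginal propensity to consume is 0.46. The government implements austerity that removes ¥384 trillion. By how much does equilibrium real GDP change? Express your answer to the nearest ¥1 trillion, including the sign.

Spending multiplier = 1/(1 − MPC) = 1/(1 − 0.46) = 1/0.54 ≈ 1.852.
ΔY = k × ΔG = (−¥384 trillion) / 0.54 ≈ −¥711 trillion.

−¥711 trillion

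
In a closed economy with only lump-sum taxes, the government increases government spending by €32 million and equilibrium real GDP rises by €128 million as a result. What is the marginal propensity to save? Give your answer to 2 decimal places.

Implied spending multiplier k = ΔY/ΔG = 128/32 = 4.
Since k = 1/(1 − MPC), MPC = 1 − 1/k = 1 − ΔG/ΔY = 1 − 32/128 = 0.75.
MPS = 1 − MPC = 0.25.

0.25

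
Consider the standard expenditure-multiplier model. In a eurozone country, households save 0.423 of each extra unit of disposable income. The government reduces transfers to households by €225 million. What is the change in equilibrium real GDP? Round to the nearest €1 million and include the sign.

−€307 million

MPC = 1 − MPS = 1 − 0.423 = 0.577.
The transfer change shifts disposable income by −€225 million, so first-round consumption changes by c·ΔTR = 0.577 × (−€225 million) = −€129.825 million.
Expenditure multiplier = 1/(1 − MPC) = 1/(1 − 0.577) = 1/0.423 ≈ 2.364.
The transfer multiplier is c × k ≈ 1.364, so ΔY = k × (c·ΔTR) = (−€129.825 million) / 0.423 ≈ −€307 million.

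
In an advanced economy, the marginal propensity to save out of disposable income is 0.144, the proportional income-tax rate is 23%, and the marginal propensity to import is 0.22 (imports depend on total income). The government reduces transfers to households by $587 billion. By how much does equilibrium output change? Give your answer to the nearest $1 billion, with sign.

MPC = 1 − MPS = 1 − 0.144 = 0.856.
The transfer change shifts disposable income by −$587 billion, so first-round consumption changes by c·ΔTR = 0.856 × (−$587 billion) = −$502.472 billion.
Expenditure multiplier = 1/(1 − c(1−t) + m) = 1/(1 − 0.856×0.77 + 0.22) = 1/0.56088 ≈ 1.783.
The transfer multiplier is c × k ≈ 1.526, so ΔY = k × (c·ΔTR) = (−$502.472 billion) / 0.56088 ≈ −$896 billion.

−$896 billion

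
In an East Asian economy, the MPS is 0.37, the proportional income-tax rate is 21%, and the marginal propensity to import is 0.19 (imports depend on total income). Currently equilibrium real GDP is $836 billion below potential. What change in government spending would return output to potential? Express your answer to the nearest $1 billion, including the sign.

+$579 billion

MPC = 1 − MPS = 1 − 0.37 = 0.63.
Spending multiplier = 1/(1 − c(1−t) + m) = 1/(1 − 0.63×0.79 + 0.19) = 1/0.6923 ≈ 1.444.
Need ΔY = +$836 billion, so ΔG = ΔY/k = (+$836 billion) × 0.6923 ≈ +$579 billion.
The government should increase government spending by $579 billion.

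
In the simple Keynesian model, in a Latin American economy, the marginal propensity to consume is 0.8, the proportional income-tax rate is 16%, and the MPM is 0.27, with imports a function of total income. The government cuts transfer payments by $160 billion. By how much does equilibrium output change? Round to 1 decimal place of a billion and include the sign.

The transfer change shifts disposable income by −$160 billion, so first-round consumption changes by c·ΔTR = 0.8 × (−$160 billion) = −$128 billion.
Expenditure multiplier = 1/(1 − c(1−t) + m) = 1/(1 − 0.8×0.84 + 0.27) = 1/0.598 ≈ 1.672.
The transfer multiplier is c × k ≈ 1.338, so ΔY = k × (c·ΔTR) = (−$128 billion) / 0.598 ≈ −$214 billion.

−$214.0 billion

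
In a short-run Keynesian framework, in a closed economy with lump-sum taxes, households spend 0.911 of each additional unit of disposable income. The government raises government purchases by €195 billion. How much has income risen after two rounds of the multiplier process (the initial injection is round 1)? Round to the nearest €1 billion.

Round 1 adds ΔG = €195 billion; each later round is MPC = 0.911 times the previous.
After 2 rounds: 195 + 177.645 = ΔG·(1 − c^2)/(1 − c) = 195 × (1 − 0.829921)/0.089 ≈ €373 billion.

€373 billion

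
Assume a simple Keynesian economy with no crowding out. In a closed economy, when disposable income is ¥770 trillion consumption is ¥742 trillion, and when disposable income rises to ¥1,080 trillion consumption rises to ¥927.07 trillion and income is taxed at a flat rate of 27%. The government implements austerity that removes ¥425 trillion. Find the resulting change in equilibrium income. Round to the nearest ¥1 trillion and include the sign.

MPC = ΔC/ΔYd = (927.07 − 742)/(1,080 − 770) = 185.07/310 = 0.597.
Expenditure multiplier = 1/(1 − c(1−t)) = 1/(1 − 0.597×0.73) = 1/0.56419 ≈ 1.772.
ΔY = k × ΔG = (−¥425 trillion) / 0.56419 ≈ −¥753 trillion.

−¥753 trillion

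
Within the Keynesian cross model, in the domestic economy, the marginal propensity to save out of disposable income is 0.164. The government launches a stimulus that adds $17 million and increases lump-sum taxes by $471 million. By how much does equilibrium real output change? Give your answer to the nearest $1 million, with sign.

MPC = 1 − MPS = 1 − 0.164 = 0.836.
Expenditure multiplier = 1/(1 − MPC) = 1/(1 − 0.836) = 1/0.164 ≈ 6.098.
ΔG contributes k·ΔG = (+$17 million) / 0.164 ≈ +$103.7 million.
ΔT of +$471 million changes first-round spending by −c·ΔT = −$393.756 million, contributing k·(−c·ΔT) = (−$393.756 million) / 0.164 ≈ −$2,401 million.
Net ΔY = k(ΔG − c·ΔT) = (−$376.756 million) / 0.164 ≈ −$2,297 million.

−$2,297 million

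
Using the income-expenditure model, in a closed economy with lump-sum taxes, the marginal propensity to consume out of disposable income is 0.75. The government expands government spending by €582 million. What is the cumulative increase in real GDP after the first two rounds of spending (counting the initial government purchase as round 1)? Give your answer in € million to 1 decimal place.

Round 1 adds ΔG = €582 million; each later round is MPC = 0.75 times the previous.
After 2 rounds: 582 + 436.5 = ΔG·(1 − c^2)/(1 − c) = 582 × (1 − 0.5625)/0.25 = €1,018.5 million.

€1,018.5 million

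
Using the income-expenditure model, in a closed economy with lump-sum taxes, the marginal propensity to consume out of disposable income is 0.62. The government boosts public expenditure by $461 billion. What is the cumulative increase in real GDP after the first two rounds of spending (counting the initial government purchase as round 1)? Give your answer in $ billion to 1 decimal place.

$746.8 billion

Round 1 adds ΔG = $461 billion; each later round is MPC = 0.62 times the previous.
After 2 rounds: 461 + 285.82 = ΔG·(1 − c^2)/(1 − c) = 461 × (1 − 0.3844)/0.38 ≈ $746.8 billion.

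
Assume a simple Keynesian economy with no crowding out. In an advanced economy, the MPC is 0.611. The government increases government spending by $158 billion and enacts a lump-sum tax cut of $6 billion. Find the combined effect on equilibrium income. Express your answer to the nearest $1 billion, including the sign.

Expenditure multiplier = 1/(1 − MPC) = 1/(1 − 0.611) = 1/0.389 ≈ 2.571.
ΔG contributes k·ΔG = (+$158 billion) / 0.389 ≈ +$406.2 billion.
ΔT of −$6 billion changes first-round spending by −c·ΔT = +$3.666 billion, contributing k·(−c·ΔT) = (+$3.666 billion) / 0.389 ≈ +$9.4 billion.
Net ΔY = k(ΔG − c·ΔT) = (+$161.666 billion) / 0.389 ≈ +$416 billion.

+$416 billion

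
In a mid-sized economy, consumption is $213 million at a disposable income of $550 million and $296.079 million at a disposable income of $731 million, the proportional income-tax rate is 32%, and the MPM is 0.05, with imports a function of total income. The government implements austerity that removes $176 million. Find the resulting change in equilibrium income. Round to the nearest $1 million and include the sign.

MPC = ΔC/ΔYd = (296.079 − 213)/(731 − 550) = 83.079/181 = 0.459.
Expenditure multiplier = 1/(1 − c(1−t) + m) = 1/(1 − 0.459×0.68 + 0.05) = 1/0.73788 ≈ 1.355.
ΔY = k × ΔG = (−$176 million) / 0.73788 ≈ −$239 million.

−$239 million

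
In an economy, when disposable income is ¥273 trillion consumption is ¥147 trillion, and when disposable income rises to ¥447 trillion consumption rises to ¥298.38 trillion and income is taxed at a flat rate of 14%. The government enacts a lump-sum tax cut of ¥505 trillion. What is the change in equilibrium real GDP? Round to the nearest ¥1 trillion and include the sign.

+¥1,745 trillion

MPC = ΔC/ΔYd = (298.38 − 147)/(447 − 273) = 151.38/174 = 0.87.
A lump-sum tax change of −¥505 trillion shifts disposable income by +¥505 trillion; first-round consumption changes by −c × ΔT = −0.87 × (−¥505 trillion) = +¥439.35 trillion.
Expenditure multiplier = 1/(1 − c(1−t)) = 1/(1 − 0.87×0.86) = 1/0.2518 ≈ 3.971.
The tax multiplier is −c × k ≈ −3.455, so ΔY = k × (−c·ΔT) = (+¥439.35 trillion) / 0.2518 ≈ +¥1,745 trillion.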